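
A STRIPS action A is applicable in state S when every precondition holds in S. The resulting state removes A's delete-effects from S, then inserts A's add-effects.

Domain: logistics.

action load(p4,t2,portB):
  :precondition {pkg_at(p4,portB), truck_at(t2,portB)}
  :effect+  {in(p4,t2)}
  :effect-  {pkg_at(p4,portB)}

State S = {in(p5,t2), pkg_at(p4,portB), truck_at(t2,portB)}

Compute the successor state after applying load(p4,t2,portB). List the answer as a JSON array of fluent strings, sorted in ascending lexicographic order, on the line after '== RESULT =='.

Compute (S \ del) ∪ add:
  pre ⊆ S: {pkg_at(p4,portB), truck_at(t2,portB)} ⊆ S  — applicable
  S \ del = {in(p5,t2), truck_at(t2,portB)}
  ∪ add   = {in(p4,t2), in(p5,t2), truck_at(t2,portB)}

== RESULT ==
["in(p4,t2)", "in(p5,t2)", "truck_at(t2,portB)"]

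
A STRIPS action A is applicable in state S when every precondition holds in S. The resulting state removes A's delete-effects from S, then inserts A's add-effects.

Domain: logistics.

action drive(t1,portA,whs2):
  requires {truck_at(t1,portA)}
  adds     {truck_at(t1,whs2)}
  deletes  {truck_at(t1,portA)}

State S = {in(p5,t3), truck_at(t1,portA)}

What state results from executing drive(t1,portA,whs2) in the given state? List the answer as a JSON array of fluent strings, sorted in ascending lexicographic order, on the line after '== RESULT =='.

Progress:
  pre ⊆ S: {truck_at(t1,portA)} ⊆ S  — applicable
  S \ del = {in(p5,t3)}
  ∪ add   = {in(p5,t3), truck_at(t1,whs2)}

== RESULT ==
["in(p5,t3)", "truck_at(t1,whs2)"]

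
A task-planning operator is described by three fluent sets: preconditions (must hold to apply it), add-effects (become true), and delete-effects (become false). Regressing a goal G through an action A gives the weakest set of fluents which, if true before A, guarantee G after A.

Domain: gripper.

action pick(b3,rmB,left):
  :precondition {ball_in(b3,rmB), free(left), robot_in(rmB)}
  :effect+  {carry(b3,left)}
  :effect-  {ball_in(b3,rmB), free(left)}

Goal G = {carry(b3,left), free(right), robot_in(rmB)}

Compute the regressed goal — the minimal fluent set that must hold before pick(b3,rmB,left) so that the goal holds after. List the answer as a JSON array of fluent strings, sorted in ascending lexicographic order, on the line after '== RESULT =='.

Compute (G \ add) ∪ pre:
  G ∩ del = {}  (empty — regression defined)
  G \ add = {carry(b3,left), free(right), robot_in(rmB)} \ {carry(b3,left)} = {free(right), robot_in(rmB)}
  ∪ pre   = {free(right), robot_in(rmB)} ∪ {ball_in(b3,rmB), free(left), robot_in(rmB)}
          = {ball_in(b3,rmB), free(left), free(right), robot_in(rmB)}

== RESULT ==
["ball_in(b3,rmB)", "free(left)", "free(right)", "robot_in(rmB)"]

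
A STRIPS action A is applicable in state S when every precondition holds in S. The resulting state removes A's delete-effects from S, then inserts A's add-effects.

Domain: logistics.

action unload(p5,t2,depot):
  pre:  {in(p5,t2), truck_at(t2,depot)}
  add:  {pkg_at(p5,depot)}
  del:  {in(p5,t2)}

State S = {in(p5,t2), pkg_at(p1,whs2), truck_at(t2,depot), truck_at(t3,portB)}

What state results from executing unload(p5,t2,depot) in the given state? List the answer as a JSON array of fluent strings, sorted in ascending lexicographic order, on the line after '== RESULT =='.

Compute (S \ del) ∪ add:
  pre ⊆ S: {in(p5,t2), truck_at(t2,depot)} ⊆ S  — applicable
  S \ del = {pkg_at(p1,whs2), truck_at(t2,depot), truck_at(t3,portB)}
  ∪ add   = {pkg_at(p1,whs2), pkg_at(p5,depot), truck_at(t2,depot), truck_at(t3,portB)}

== RESULT ==
["pkg_at(p1,whs2)", "pkg_at(p5,depot)", "truck_at(t2,depot)", "truck_at(t3,portB)"]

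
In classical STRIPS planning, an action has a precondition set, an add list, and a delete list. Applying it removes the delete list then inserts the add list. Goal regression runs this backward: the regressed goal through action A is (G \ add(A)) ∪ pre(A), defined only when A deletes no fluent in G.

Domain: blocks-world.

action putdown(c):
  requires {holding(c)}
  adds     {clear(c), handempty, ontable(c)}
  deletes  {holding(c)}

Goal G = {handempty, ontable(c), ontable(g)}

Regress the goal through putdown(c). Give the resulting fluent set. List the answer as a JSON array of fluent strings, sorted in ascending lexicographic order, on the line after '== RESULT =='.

Regress:
  G ∩ del = {}  (empty — regression defined)
  G \ add = {handempty, ontable(c), ontable(g)} \ {clear(c), handempty, ontable(c)} = {ontable(g)}
  ∪ pre   = {ontable(g)} ∪ {holding(c)}
          = {holding(c), ontable(g)}

== RESULT ==
["holding(c)", "ontable(g)"]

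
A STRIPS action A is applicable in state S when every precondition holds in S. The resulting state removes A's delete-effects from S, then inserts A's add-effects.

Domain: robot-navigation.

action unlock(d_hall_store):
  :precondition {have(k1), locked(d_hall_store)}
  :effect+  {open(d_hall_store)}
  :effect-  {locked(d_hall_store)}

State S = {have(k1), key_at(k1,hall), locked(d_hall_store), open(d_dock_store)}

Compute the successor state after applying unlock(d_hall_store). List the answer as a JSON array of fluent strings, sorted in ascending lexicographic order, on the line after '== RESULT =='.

Compute (S \ del) ∪ add:
  pre ⊆ S: {have(k1), locked(d_hall_store)} ⊆ S  — applicable
  S \ del = {have(k1), key_at(k1,hall), open(d_dock_store)}
  ∪ add   = {have(k1), key_at(k1,hall), open(d_dock_store), open(d_hall_store)}

== RESULT ==
["have(k1)", "key_at(k1,hall)", "open(d_dock_store)", "open(d_hall_store)"]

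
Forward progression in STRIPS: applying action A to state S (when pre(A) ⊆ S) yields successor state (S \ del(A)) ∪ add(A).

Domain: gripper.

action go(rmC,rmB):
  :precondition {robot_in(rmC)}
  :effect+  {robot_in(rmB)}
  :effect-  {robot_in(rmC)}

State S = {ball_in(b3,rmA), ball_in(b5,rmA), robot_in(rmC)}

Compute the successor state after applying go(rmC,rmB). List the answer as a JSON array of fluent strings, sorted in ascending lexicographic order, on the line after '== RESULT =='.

Progress:
  pre ⊆ S: {robot_in(rmC)} ⊆ S  — applicable
  S \ del = {ball_in(b3,rmA), ball_in(b5,rmA)}
  ∪ add   = {ball_in(b3,rmA), ball_in(b5,rmA), robot_in(rmB)}

== RESULT ==
["ball_in(b3,rmA)", "ball_in(b5,rmA)", "robot_in(rmB)"]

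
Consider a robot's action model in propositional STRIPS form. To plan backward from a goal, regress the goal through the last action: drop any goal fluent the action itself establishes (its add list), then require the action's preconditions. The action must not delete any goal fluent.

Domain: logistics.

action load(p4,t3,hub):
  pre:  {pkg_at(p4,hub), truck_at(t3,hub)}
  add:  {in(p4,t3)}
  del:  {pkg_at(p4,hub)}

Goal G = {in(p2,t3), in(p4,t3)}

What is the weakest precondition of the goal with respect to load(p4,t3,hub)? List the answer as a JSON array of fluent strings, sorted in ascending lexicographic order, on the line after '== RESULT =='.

Regress:
  G ∩ del = {}  (empty — regression defined)
  G \ add = {in(p2,t3), in(p4,t3)} \ {in(p4,t3)} = {in(p2,t3)}
  ∪ pre   = {in(p2,t3)} ∪ {pkg_at(p4,hub), truck_at(t3,hub)}
          = {in(p2,t3), pkg_at(p4,hub), truck_at(t3,hub)}

== RESULT ==
["in(p2,t3)", "pkg_at(p4,hub)", "truck_at(t3,hub)"]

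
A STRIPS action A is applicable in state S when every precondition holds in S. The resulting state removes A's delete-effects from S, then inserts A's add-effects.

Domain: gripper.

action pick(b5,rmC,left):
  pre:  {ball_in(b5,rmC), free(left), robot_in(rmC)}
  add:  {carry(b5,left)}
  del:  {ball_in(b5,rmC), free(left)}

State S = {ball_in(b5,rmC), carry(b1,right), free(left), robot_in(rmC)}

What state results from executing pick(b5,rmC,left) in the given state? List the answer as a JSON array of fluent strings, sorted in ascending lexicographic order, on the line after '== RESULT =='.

Progress:
  pre ⊆ S: {ball_in(b5,rmC), free(left), robot_in(rmC)} ⊆ S  — applicable
  S \ del = {carry(b1,right), robot_in(rmC)}
  ∪ add   = {carry(b1,right), carry(b5,left), robot_in(rmC)}

== RESULT ==
["carry(b1,right)", "carry(b5,left)", "robot_in(rmC)"]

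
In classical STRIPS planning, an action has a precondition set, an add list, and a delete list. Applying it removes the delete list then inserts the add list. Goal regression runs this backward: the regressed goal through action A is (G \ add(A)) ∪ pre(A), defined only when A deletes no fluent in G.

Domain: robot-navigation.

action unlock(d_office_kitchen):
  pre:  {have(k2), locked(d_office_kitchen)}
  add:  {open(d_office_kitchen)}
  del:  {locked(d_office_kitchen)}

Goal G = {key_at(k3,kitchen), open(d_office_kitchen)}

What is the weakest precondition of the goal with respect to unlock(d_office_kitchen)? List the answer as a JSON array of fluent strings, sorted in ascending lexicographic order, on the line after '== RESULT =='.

Compute (G \ add) ∪ pre:
  G ∩ del = {}  (empty — regression defined)
  G \ add = {key_at(k3,kitchen), open(d_office_kitchen)} \ {open(d_office_kitchen)} = {key_at(k3,kitchen)}
  ∪ pre   = {key_at(k3,kitchen)} ∪ {have(k2), locked(d_office_kitchen)}
          = {have(k2), key_at(k3,kitchen), locked(d_office_kitchen)}

== RESULT ==
["have(k2)", "key_at(k3,kitchen)", "locked(d_office_kitchen)"]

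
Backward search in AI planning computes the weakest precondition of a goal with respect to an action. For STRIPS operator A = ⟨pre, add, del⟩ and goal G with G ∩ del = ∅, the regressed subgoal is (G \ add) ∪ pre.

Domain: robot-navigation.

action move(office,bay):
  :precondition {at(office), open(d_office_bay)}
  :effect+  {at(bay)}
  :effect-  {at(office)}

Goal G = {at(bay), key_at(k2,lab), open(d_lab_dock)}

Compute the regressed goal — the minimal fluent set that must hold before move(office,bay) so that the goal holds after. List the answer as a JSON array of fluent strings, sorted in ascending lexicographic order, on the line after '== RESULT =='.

Regress:
  G ∩ del = {}  (empty — regression defined)
  G \ add = {at(bay), key_at(k2,lab), open(d_lab_dock)} \ {at(bay)} = {key_at(k2,lab), open(d_lab_dock)}
  ∪ pre   = {key_at(k2,lab), open(d_lab_dock)} ∪ {at(office), open(d_office_bay)}
          = {at(office), key_at(k2,lab), open(d_lab_dock), open(d_office_bay)}

== RESULT ==
["at(office)", "key_at(k2,lab)", "open(d_lab_dock)", "open(d_office_bay)"]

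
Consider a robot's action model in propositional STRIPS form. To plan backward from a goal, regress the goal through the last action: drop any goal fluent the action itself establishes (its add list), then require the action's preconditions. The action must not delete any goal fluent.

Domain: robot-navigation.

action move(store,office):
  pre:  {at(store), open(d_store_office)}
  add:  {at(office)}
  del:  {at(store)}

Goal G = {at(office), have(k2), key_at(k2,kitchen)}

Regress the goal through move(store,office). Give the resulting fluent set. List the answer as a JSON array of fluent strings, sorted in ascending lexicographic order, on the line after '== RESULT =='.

Compute (G \ add) ∪ pre:
  G ∩ del = {}  (empty — regression defined)
  G \ add = {at(office), have(k2), key_at(k2,kitchen)} \ {at(office)} = {have(k2), key_at(k2,kitchen)}
  ∪ pre   = {have(k2), key_at(k2,kitchen)} ∪ {at(store), open(d_store_office)}
          = {at(store), have(k2), key_at(k2,kitchen), open(d_store_office)}

== RESULT ==
["at(store)", "have(k2)", "key_at(k2,kitchen)", "open(d_store_office)"]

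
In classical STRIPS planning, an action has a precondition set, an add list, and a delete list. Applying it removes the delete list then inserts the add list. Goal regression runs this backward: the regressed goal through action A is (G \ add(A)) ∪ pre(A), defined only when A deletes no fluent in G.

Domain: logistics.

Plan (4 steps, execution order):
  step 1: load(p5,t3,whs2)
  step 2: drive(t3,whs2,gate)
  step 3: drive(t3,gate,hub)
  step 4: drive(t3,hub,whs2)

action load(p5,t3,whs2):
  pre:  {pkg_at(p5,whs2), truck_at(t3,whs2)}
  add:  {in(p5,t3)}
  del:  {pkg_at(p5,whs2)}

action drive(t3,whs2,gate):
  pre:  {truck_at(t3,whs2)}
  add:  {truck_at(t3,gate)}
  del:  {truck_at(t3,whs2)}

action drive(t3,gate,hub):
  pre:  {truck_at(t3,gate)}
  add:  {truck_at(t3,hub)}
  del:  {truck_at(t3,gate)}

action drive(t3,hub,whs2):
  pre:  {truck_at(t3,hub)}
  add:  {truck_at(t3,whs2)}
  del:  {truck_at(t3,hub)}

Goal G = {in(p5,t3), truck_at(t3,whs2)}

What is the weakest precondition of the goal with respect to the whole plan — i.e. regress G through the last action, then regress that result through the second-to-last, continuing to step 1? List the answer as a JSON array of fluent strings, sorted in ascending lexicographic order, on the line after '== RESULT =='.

Regress step by step:
  through step 4 (drive(t3,hub,whs2)): drop {truck_at(t3,whs2)}, keep {in(p5,t3)}, require {truck_at(t3,hub)}
    → {in(p5,t3), truck_at(t3,hub)}
  through step 3 (drive(t3,gate,hub)): drop {truck_at(t3,hub)}, keep {in(p5,t3)}, require {truck_at(t3,gate)}
    → {in(p5,t3), truck_at(t3,gate)}
  through step 2 (drive(t3,whs2,gate)): drop {truck_at(t3,gate)}, keep {in(p5,t3)}, require {truck_at(t3,whs2)}
    → {in(p5,t3), truck_at(t3,whs2)}
  through step 1 (load(p5,t3,whs2)): drop {in(p5,t3)}, keep {truck_at(t3,whs2)}, require {pkg_at(p5,whs2), truck_at(t3,whs2)}
    → {pkg_at(p5,whs2), truck_at(t3,whs2)}

== RESULT ==
["pkg_at(p5,whs2)", "truck_at(t3,whs2)"]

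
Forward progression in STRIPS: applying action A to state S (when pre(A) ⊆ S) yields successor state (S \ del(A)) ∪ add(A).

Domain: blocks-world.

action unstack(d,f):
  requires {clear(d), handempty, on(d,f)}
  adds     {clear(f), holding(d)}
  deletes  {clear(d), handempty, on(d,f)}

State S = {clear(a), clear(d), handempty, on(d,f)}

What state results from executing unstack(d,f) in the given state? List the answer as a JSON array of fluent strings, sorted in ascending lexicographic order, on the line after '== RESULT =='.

Compute (S \ del) ∪ add:
  pre ⊆ S: {clear(d), handempty, on(d,f)} ⊆ S  — applicable
  S \ del = {clear(a)}
  ∪ add   = {clear(a), clear(f), holding(d)}

== RESULT ==
["clear(a)", "clear(f)", "holding(d)"]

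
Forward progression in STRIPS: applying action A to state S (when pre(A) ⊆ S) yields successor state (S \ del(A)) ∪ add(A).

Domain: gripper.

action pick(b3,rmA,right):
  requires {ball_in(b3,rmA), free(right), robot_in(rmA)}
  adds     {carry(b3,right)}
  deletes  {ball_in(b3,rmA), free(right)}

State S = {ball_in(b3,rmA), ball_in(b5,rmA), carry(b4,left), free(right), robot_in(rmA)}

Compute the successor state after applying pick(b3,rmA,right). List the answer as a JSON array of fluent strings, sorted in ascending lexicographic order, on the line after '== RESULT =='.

Compute (S \ del) ∪ add:
  pre ⊆ S: {ball_in(b3,rmA), free(right), robot_in(rmA)} ⊆ S  — applicable
  S \ del = {ball_in(b5,rmA), carry(b4,left), robot_in(rmA)}
  ∪ add   = {ball_in(b5,rmA), carry(b3,right), carry(b4,left), robot_in(rmA)}

== RESULT ==
["ball_in(b5,rmA)", "carry(b3,right)", "carry(b4,left)", "robot_in(rmA)"]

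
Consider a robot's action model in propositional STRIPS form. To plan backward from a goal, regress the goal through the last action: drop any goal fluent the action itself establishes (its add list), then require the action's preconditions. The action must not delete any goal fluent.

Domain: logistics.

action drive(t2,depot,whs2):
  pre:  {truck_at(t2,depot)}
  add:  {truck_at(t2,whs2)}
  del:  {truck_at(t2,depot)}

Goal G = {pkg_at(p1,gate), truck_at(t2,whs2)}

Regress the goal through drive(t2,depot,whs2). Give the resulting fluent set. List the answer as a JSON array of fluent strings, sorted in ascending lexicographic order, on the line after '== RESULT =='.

Regress:
  G ∩ del = {}  (empty — regression defined)
  G \ add = {pkg_at(p1,gate), truck_at(t2,whs2)} \ {truck_at(t2,whs2)} = {pkg_at(p1,gate)}
  ∪ pre   = {pkg_at(p1,gate)} ∪ {truck_at(t2,depot)}
          = {pkg_at(p1,gate), truck_at(t2,depot)}

== RESULT ==
["pkg_at(p1,gate)", "truck_at(t2,depot)"]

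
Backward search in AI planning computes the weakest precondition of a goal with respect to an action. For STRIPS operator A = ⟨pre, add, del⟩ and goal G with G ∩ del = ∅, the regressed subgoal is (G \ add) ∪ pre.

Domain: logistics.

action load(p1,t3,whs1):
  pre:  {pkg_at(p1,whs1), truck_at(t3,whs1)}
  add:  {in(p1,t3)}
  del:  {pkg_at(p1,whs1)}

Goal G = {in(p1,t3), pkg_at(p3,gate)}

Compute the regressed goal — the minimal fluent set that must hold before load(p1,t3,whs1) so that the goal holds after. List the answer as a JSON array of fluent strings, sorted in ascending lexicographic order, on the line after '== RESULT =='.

Regress:
  G ∩ del = {}  (empty — regression defined)
  G \ add = {in(p1,t3), pkg_at(p3,gate)} \ {in(p1,t3)} = {pkg_at(p3,gate)}
  ∪ pre   = {pkg_at(p3,gate)} ∪ {pkg_at(p1,whs1), truck_at(t3,whs1)}
          = {pkg_at(p1,whs1), pkg_at(p3,gate), truck_at(t3,whs1)}

== RESULT ==
["pkg_at(p1,whs1)", "pkg_at(p3,gate)", "truck_at(t3,whs1)"]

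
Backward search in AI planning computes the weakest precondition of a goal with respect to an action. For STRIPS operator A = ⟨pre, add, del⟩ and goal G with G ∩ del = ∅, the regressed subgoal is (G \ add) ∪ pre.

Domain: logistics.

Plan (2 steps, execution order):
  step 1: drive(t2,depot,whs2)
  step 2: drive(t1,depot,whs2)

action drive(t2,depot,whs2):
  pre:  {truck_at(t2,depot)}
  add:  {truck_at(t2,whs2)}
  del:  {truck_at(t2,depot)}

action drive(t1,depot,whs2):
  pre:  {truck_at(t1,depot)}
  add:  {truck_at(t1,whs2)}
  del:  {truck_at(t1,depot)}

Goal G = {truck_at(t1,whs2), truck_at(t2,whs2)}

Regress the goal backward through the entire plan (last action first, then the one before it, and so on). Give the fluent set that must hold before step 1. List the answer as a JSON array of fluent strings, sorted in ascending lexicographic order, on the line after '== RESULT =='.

Regress step by step:
  through step 2 (drive(t1,depot,whs2)): drop {truck_at(t1,whs2)}, keep {truck_at(t2,whs2)}, require {truck_at(t1,depot)}
    → {truck_at(t1,depot), truck_at(t2,whs2)}
  through step 1 (drive(t2,depot,whs2)): drop {truck_at(t2,whs2)}, keep {truck_at(t1,depot)}, require {truck_at(t2,depot)}
    → {truck_at(t1,depot), truck_at(t2,depot)}

== RESULT ==
["truck_at(t1,depot)", "truck_at(t2,depot)"]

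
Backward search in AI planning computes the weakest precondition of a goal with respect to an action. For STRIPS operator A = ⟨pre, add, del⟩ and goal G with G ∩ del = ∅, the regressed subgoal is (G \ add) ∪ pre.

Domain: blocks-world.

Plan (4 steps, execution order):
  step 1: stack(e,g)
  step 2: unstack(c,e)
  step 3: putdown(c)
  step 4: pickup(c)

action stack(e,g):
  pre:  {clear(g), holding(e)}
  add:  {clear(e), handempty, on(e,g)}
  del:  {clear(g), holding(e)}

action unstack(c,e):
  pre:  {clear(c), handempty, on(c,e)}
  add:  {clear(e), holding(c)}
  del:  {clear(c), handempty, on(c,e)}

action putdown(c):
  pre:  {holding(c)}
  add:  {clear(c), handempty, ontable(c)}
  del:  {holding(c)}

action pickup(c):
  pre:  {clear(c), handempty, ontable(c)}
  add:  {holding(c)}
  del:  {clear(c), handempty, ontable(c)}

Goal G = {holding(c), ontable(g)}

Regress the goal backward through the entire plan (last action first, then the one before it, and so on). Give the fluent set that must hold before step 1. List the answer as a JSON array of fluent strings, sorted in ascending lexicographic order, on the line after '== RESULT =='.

Work backward from the goal:
  through step 4 (pickup(c)): drop {holding(c)}, keep {ontable(g)}, require {clear(c), handempty, ontable(c)}
    → {clear(c), handempty, ontable(c), ontable(g)}
  through step 3 (putdown(c)): drop {clear(c), handempty, ontable(c)}, keep {ontable(g)}, require {holding(c)}
    → {holding(c), ontable(g)}
  through step 2 (unstack(c,e)): drop {holding(c)}, keep {ontable(g)}, require {clear(c), handempty, on(c,e)}
    → {clear(c), handempty, on(c,e), ontable(g)}
  through step 1 (stack(e,g)): drop {handempty}, keep {clear(c), on(c,e), ontable(g)}, require {clear(g), holding(e)}
    → {clear(c), clear(g), holding(e), on(c,e), ontable(g)}

== RESULT ==
["clear(c)", "clear(g)", "holding(e)", "on(c,e)", "ontable(g)"]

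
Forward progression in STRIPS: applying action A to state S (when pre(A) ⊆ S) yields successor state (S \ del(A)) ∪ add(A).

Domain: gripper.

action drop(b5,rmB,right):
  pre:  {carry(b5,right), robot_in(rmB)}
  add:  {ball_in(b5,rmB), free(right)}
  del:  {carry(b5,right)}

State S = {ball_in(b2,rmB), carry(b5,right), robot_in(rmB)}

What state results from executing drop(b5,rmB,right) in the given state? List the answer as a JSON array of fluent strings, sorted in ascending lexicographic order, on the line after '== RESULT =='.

Progress:
  pre ⊆ S: {carry(b5,right), robot_in(rmB)} ⊆ S  — applicable
  S \ del = {ball_in(b2,rmB), robot_in(rmB)}
  ∪ add   = {ball_in(b2,rmB), ball_in(b5,rmB), free(right), robot_in(rmB)}

== RESULT ==
["ball_in(b2,rmB)", "ball_in(b5,rmB)", "free(right)", "robot_in(rmB)"]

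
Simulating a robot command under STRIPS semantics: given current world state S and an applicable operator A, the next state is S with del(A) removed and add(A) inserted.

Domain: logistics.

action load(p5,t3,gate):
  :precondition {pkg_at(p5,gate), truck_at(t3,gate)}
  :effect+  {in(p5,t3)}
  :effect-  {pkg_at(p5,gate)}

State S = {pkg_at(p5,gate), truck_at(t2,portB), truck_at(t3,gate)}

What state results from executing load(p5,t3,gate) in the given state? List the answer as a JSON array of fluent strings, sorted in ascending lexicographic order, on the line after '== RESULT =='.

Compute (S \ del) ∪ add:
  pre ⊆ S: {pkg_at(p5,gate), truck_at(t3,gate)} ⊆ S  — applicable
  S \ del = {truck_at(t2,portB), truck_at(t3,gate)}
  ∪ add   = {in(p5,t3), truck_at(t2,portB), truck_at(t3,gate)}

== RESULT ==
["in(p5,t3)", "truck_at(t2,portB)", "truck_at(t3,gate)"]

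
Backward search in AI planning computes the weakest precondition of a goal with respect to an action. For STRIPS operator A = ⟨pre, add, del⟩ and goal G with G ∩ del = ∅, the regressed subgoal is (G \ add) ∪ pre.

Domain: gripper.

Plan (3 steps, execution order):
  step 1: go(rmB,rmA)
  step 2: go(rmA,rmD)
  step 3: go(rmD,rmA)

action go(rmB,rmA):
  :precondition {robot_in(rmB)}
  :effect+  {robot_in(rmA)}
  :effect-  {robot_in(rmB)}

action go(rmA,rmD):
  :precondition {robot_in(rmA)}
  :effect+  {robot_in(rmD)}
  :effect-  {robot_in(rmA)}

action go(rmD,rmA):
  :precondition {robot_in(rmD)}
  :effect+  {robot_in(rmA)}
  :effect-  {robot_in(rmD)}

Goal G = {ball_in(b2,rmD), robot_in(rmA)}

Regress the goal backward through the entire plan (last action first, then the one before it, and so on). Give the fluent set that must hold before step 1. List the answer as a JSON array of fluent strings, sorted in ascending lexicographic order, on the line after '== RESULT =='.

Regress step by step:
  through step 3 (go(rmD,rmA)): drop {robot_in(rmA)}, keep {ball_in(b2,rmD)}, require {robot_in(rmD)}
    → {ball_in(b2,rmD), robot_in(rmD)}
  through step 2 (go(rmA,rmD)): drop {robot_in(rmD)}, keep {ball_in(b2,rmD)}, require {robot_in(rmA)}
    → {ball_in(b2,rmD), robot_in(rmA)}
  through step 1 (go(rmB,rmA)): drop {robot_in(rmA)}, keep {ball_in(b2,rmD)}, require {robot_in(rmB)}
    → {ball_in(b2,rmD), robot_in(rmB)}

== RESULT ==
["ball_in(b2,rmD)", "robot_in(rmB)"]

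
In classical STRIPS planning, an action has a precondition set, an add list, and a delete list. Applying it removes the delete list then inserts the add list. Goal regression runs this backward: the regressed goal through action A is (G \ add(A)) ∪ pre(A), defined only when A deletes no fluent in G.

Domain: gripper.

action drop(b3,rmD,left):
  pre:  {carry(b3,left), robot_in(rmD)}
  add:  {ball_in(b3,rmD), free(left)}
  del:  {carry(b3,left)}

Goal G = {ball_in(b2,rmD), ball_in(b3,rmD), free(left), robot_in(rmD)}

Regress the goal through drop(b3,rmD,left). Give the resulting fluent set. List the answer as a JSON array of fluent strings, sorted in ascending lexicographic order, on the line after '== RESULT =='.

Regress:
  G ∩ del = {}  (empty — regression defined)
  G \ add = {ball_in(b2,rmD), ball_in(b3,rmD), free(left), robot_in(rmD)} \ {ball_in(b3,rmD), free(left)} = {ball_in(b2,rmD), robot_in(rmD)}
  ∪ pre   = {ball_in(b2,rmD), robot_in(rmD)} ∪ {carry(b3,left), robot_in(rmD)}
          = {ball_in(b2,rmD), carry(b3,left), robot_in(rmD)}

== RESULT ==
["ball_in(b2,rmD)", "carry(b3,left)", "robot_in(rmD)"]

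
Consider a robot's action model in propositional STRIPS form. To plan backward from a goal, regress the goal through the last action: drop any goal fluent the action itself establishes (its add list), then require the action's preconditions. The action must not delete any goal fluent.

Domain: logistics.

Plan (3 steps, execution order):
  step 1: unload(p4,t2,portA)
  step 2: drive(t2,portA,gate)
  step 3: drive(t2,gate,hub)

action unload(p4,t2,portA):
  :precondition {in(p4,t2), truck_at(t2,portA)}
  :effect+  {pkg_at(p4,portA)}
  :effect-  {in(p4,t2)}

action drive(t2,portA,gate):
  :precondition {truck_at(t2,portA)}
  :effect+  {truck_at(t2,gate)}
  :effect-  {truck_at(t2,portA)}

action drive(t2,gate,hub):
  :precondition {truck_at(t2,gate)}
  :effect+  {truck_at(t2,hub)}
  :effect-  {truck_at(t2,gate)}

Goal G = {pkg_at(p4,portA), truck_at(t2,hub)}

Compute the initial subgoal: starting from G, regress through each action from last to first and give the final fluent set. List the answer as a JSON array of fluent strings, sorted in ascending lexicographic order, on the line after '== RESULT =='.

Work backward from the goal:
  through step 3 (drive(t2,gate,hub)): drop {truck_at(t2,hub)}, keep {pkg_at(p4,portA)}, require {truck_at(t2,gate)}
    → {pkg_at(p4,portA), truck_at(t2,gate)}
  through step 2 (drive(t2,portA,gate)): drop {truck_at(t2,gate)}, keep {pkg_at(p4,portA)}, require {truck_at(t2,portA)}
    → {pkg_at(p4,portA), truck_at(t2,portA)}
  through step 1 (unload(p4,t2,portA)): drop {pkg_at(p4,portA)}, keep {truck_at(t2,portA)}, require {in(p4,t2), truck_at(t2,portA)}
    → {in(p4,t2), truck_at(t2,portA)}

== RESULT ==
["in(p4,t2)", "truck_at(t2,portA)"]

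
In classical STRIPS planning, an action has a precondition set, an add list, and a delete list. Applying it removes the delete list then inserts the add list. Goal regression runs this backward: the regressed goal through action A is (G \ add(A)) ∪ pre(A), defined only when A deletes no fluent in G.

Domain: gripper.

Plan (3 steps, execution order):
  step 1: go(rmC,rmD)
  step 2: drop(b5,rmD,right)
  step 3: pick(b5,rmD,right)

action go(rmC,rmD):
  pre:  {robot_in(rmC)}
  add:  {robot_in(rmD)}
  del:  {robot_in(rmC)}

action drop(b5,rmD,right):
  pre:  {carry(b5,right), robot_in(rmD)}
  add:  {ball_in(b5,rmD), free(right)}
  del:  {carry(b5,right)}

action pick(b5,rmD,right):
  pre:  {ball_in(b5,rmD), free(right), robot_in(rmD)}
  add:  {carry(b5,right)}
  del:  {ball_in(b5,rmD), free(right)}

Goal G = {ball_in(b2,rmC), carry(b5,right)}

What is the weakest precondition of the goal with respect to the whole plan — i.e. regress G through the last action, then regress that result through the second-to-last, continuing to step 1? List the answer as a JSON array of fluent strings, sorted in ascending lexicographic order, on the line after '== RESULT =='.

Regress step by step:
  through step 3 (pick(b5,rmD,right)): drop {carry(b5,right)}, keep {ball_in(b2,rmC)}, require {ball_in(b5,rmD), free(right), robot_in(rmD)}
    → {ball_in(b2,rmC), ball_in(b5,rmD), free(right), robot_in(rmD)}
  through step 2 (drop(b5,rmD,right)): drop {ball_in(b5,rmD), free(right)}, keep {ball_in(b2,rmC), robot_in(rmD)}, require {carry(b5,right), robot_in(rmD)}
    → {ball_in(b2,rmC), carry(b5,right), robot_in(rmD)}
  through step 1 (go(rmC,rmD)): drop {robot_in(rmD)}, keep {ball_in(b2,rmC), carry(b5,right)}, require {robot_in(rmC)}
    → {ball_in(b2,rmC), carry(b5,right), robot_in(rmC)}

== RESULT ==
["ball_in(b2,rmC)", "carry(b5,right)", "robot_in(rmC)"]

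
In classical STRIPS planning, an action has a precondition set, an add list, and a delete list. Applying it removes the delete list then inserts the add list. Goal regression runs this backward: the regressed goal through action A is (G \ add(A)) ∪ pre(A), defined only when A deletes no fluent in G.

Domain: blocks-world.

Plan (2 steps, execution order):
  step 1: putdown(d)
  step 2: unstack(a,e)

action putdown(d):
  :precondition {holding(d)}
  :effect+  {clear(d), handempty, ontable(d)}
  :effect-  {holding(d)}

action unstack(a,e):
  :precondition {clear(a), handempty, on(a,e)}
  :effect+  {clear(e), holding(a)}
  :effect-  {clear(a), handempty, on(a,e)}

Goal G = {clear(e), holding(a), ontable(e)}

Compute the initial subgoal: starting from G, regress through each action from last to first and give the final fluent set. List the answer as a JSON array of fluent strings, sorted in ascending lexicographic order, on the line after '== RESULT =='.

Regress step by step:
  through step 2 (unstack(a,e)): drop {clear(e), holding(a)}, keep {ontable(e)}, require {clear(a), handempty, on(a,e)}
    → {clear(a), handempty, on(a,e), ontable(e)}
  through step 1 (putdown(d)): drop {handempty}, keep {clear(a), on(a,e), ontable(e)}, require {holding(d)}
    → {clear(a), holding(d), on(a,e), ontable(e)}

== RESULT ==
["clear(a)", "holding(d)", "on(a,e)", "ontable(e)"]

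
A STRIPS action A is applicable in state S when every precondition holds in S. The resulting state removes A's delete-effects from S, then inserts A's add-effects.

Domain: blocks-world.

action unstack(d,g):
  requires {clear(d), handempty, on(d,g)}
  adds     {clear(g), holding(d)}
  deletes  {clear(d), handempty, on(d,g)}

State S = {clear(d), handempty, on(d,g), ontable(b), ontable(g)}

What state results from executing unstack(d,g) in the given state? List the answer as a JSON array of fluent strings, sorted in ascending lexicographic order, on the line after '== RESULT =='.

Compute (S \ del) ∪ add:
  pre ⊆ S: {clear(d), handempty, on(d,g)} ⊆ S  — applicable
  S \ del = {ontable(b), ontable(g)}
  ∪ add   = {clear(g), holding(d), ontable(b), ontable(g)}

== RESULT ==
["clear(g)", "holding(d)", "ontable(b)", "ontable(g)"]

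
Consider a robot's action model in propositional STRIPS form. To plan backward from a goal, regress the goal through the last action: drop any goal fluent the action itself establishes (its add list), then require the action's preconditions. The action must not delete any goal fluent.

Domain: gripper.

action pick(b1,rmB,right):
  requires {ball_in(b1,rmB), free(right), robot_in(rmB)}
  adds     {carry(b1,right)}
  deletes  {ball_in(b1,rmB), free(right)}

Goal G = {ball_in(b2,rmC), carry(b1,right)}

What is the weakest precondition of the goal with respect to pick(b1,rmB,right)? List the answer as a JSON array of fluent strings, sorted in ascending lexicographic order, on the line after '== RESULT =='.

Regress:
  G ∩ del = {}  (empty — regression defined)
  G \ add = {ball_in(b2,rmC), carry(b1,right)} \ {carry(b1,right)} = {ball_in(b2,rmC)}
  ∪ pre   = {ball_in(b2,rmC)} ∪ {ball_in(b1,rmB), free(right), robot_in(rmB)}
          = {ball_in(b1,rmB), ball_in(b2,rmC), free(right), robot_in(rmB)}

== RESULT ==
["ball_in(b1,rmB)", "ball_in(b2,rmC)", "free(right)", "robot_in(rmB)"]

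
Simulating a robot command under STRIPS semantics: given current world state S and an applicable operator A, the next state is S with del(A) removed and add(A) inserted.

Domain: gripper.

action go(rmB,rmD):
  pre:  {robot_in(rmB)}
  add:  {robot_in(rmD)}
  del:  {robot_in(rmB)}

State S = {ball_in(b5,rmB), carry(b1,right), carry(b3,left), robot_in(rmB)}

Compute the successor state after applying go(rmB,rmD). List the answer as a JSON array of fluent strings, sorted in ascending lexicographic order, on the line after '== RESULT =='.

Progress:
  pre ⊆ S: {robot_in(rmB)} ⊆ S  — applicable
  S \ del = {ball_in(b5,rmB), carry(b1,right), carry(b3,left)}
  ∪ add   = {ball_in(b5,rmB), carry(b1,right), carry(b3,left), robot_in(rmD)}

== RESULT ==
["ball_in(b5,rmB)", "carry(b1,right)", "carry(b3,left)", "robot_in(rmD)"]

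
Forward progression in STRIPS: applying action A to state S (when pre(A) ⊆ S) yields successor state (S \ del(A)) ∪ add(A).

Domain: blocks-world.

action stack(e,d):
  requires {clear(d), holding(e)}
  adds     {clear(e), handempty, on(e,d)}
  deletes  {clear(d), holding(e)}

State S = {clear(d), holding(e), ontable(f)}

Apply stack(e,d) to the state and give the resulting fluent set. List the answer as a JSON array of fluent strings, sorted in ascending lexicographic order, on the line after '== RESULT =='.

Progress:
  pre ⊆ S: {clear(d), holding(e)} ⊆ S  — applicable
  S \ del = {ontable(f)}
  ∪ add   = {clear(e), handempty, on(e,d), ontable(f)}

== RESULT ==
["clear(e)", "handempty", "on(e,d)", "ontable(f)"]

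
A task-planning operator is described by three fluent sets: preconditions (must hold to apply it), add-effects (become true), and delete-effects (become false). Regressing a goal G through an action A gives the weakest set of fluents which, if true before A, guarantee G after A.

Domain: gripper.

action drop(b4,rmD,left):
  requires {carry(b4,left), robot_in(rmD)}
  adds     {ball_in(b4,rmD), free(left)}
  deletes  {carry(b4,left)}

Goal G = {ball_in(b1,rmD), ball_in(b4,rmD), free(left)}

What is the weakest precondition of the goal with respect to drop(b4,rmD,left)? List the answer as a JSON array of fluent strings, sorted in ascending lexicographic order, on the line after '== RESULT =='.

Regress:
  G ∩ del = {}  (empty — regression defined)
  G \ add = {ball_in(b1,rmD), ball_in(b4,rmD), free(left)} \ {ball_in(b4,rmD), free(left)} = {ball_in(b1,rmD)}
  ∪ pre   = {ball_in(b1,rmD)} ∪ {carry(b4,left), robot_in(rmD)}
          = {ball_in(b1,rmD), carry(b4,left), robot_in(rmD)}

== RESULT ==
["ball_in(b1,rmD)", "carry(b4,left)", "robot_in(rmD)"]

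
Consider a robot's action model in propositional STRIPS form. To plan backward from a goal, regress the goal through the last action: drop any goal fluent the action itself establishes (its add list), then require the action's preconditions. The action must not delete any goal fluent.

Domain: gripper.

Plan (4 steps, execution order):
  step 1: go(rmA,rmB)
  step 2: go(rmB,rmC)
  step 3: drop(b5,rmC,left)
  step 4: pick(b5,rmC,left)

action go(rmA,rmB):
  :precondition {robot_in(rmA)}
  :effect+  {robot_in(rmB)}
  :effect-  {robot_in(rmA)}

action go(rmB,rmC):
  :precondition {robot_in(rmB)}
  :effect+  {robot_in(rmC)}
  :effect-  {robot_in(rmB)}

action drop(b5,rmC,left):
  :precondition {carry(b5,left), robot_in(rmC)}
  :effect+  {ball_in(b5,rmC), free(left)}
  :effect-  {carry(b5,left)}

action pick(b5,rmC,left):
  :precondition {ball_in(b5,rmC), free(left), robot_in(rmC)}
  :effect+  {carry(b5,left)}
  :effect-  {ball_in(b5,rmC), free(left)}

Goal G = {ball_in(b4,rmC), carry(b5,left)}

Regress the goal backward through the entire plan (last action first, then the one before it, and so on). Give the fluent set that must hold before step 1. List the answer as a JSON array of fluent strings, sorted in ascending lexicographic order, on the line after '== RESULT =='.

Regress step by step:
  through step 4 (pick(b5,rmC,left)): drop {carry(b5,left)}, keep {ball_in(b4,rmC)}, require {ball_in(b5,rmC), free(left), robot_in(rmC)}
    → {ball_in(b4,rmC), ball_in(b5,rmC), free(left), robot_in(rmC)}
  through step 3 (drop(b5,rmC,left)): drop {ball_in(b5,rmC), free(left)}, keep {ball_in(b4,rmC), robot_in(rmC)}, require {carry(b5,left), robot_in(rmC)}
    → {ball_in(b4,rmC), carry(b5,left), robot_in(rmC)}
  through step 2 (go(rmB,rmC)): drop {robot_in(rmC)}, keep {ball_in(b4,rmC), carry(b5,left)}, require {robot_in(rmB)}
    → {ball_in(b4,rmC), carry(b5,left), robot_in(rmB)}
  through step 1 (go(rmA,rmB)): drop {robot_in(rmB)}, keep {ball_in(b4,rmC), carry(b5,left)}, require {robot_in(rmA)}
    → {ball_in(b4,rmC), carry(b5,left), robot_in(rmA)}

== RESULT ==
["ball_in(b4,rmC)", "carry(b5,left)", "robot_in(rmA)"]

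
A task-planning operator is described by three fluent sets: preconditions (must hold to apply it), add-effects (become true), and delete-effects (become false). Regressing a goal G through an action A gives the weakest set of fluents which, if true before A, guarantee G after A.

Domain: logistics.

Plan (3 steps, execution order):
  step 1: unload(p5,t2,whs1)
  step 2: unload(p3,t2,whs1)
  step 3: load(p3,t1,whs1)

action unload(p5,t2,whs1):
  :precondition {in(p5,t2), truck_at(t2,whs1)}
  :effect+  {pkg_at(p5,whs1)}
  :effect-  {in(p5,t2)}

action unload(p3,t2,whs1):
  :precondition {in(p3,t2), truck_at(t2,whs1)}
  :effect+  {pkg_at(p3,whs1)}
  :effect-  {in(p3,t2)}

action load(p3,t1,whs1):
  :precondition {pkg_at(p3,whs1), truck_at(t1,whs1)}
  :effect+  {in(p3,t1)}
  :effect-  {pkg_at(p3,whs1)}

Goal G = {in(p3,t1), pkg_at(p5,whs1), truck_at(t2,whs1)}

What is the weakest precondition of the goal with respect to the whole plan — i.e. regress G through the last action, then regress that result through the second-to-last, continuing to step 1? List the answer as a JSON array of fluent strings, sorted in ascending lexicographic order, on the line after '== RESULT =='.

Regress step by step:
  through step 3 (load(p3,t1,whs1)): drop {in(p3,t1)}, keep {pkg_at(p5,whs1), truck_at(t2,whs1)}, require {pkg_at(p3,whs1), truck_at(t1,whs1)}
    → {pkg_at(p3,whs1), pkg_at(p5,whs1), truck_at(t1,whs1), truck_at(t2,whs1)}
  through step 2 (unload(p3,t2,whs1)): drop {pkg_at(p3,whs1)}, keep {pkg_at(p5,whs1), truck_at(t1,whs1), truck_at(t2,whs1)}, require {in(p3,t2), truck_at(t2,whs1)}
    → {in(p3,t2), pkg_at(p5,whs1), truck_at(t1,whs1), truck_at(t2,whs1)}
  through step 1 (unload(p5,t2,whs1)): drop {pkg_at(p5,whs1)}, keep {in(p3,t2), truck_at(t1,whs1), truck_at(t2,whs1)}, require {in(p5,t2), truck_at(t2,whs1)}
    → {in(p3,t2), in(p5,t2), truck_at(t1,whs1), truck_at(t2,whs1)}

== RESULT ==
["in(p3,t2)", "in(p5,t2)", "truck_at(t1,whs1)", "truck_at(t2,whs1)"]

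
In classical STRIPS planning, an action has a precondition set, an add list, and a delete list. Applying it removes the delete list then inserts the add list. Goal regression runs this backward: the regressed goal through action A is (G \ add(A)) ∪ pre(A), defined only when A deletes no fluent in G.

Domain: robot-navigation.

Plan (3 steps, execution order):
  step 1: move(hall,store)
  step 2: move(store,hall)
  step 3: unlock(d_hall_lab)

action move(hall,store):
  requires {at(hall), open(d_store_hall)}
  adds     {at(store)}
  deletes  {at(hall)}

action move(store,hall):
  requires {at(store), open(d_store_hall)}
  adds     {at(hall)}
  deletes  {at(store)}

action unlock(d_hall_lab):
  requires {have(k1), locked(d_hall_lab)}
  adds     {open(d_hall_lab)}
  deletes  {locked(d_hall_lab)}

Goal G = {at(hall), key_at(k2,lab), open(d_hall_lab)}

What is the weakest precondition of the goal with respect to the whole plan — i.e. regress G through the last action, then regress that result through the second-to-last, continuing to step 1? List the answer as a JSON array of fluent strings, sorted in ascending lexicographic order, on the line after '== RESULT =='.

Work backward from the goal:
  through step 3 (unlock(d_hall_lab)): drop {open(d_hall_lab)}, keep {at(hall), key_at(k2,lab)}, require {have(k1), locked(d_hall_lab)}
    → {at(hall), have(k1), key_at(k2,lab), locked(d_hall_lab)}
  through step 2 (move(store,hall)): drop {at(hall)}, keep {have(k1), key_at(k2,lab), locked(d_hall_lab)}, require {at(store), open(d_store_hall)}
    → {at(store), have(k1), key_at(k2,lab), locked(d_hall_lab), open(d_store_hall)}
  through step 1 (move(hall,store)): drop {at(store)}, keep {have(k1), key_at(k2,lab), locked(d_hall_lab), open(d_store_hall)}, require {at(hall), open(d_store_hall)}
    → {at(hall), have(k1), key_at(k2,lab), locked(d_hall_lab), open(d_store_hall)}

== RESULT ==
["at(hall)", "have(k1)", "key_at(k2,lab)", "locked(d_hall_lab)", "open(d_store_hall)"]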